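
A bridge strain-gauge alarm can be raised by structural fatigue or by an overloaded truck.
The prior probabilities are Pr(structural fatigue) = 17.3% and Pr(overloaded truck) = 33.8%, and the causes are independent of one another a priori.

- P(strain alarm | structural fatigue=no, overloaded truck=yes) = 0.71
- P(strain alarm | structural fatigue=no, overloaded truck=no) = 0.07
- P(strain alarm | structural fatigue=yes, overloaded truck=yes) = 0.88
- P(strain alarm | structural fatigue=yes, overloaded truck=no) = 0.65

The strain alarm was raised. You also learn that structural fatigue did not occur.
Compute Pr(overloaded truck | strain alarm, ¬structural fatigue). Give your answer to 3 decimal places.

Enumerate both values of overloaded truck and weight by the priors:
  P(strain alarm | ¬structural fatigue) = 0.07·0.662 + 0.71·0.338
        = 0.046340 + 0.239980 = 0.286320
The terms with overloaded truck present sum to 0.239980, so
  P(overloaded truck | strain alarm, ¬structural fatigue) = 0.239980 / 0.286320 ≈ 0.838

Pr(overloaded truck | strain alarm, ¬structural fatigue) ≈ 0.838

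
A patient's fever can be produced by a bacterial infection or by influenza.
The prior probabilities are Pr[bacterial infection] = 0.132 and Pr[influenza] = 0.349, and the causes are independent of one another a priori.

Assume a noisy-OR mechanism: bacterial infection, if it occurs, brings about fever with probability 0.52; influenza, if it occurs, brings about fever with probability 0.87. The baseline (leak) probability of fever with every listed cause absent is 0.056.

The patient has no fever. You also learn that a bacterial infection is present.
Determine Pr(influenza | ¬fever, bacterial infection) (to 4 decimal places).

Under noisy-OR, P(fever | causes) = 1 − (1−0.056)·∏(1−qᵢ) over the active causes.
P(¬fever | bacterial infection) = 0.45312·0.651 + 0.058906·0.349 = 0.294981 + 0.020558 = 0.315539
The influenza-present share is 0.058906·0.349 = 0.020558.
Hence the posterior is 0.020558/0.315539 ≈ 0.0652.

Pr(influenza | ¬fever, bacterial infection) ≈ 0.0652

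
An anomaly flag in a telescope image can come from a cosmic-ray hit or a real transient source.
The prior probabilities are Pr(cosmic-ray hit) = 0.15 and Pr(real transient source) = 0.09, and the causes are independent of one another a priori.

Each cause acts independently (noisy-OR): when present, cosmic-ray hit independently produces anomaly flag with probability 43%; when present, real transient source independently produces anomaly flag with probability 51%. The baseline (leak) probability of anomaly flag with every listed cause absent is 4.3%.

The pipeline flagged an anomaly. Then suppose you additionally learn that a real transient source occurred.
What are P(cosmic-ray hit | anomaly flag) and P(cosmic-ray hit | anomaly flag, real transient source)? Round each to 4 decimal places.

Under noisy-OR, P(anomaly flag | causes) = 1 − (1−0.043)·∏(1−qᵢ) over the active causes.
Numerator (weight on configurations with cosmic-ray hit): 0.062041 + 0.009892 = 0.071933
Normalizer over all consistent configurations: 0.043·0.85·0.91 + 0.53107·0.85·0.09 + 0.45451·0.15·0.91 + 0.73271·0.15·0.09 = 0.145820
P(cosmic-ray hit | anomaly flag) = 0.071933/0.145820 ≈ 0.4933

Now condition on the additional information:
Sum P(anomaly flag|·) weighted by the priors over both values of cosmic-ray hit:
  P(anomaly flag | real transient source) = 0.53107*0.85 + 0.73271*0.15
        = 0.451410 + 0.109906 = 0.561316
Configurations with cosmic-ray hit contribute 0.109906, so
  P(cosmic-ray hit | anomaly flag, real transient source) = 0.109906 / 0.561316 ≈ 0.1958

P(cosmic-ray hit | anomaly flag) ≈ 0.4933; P(cosmic-ray hit | anomaly flag, real transient source) ≈ 0.1958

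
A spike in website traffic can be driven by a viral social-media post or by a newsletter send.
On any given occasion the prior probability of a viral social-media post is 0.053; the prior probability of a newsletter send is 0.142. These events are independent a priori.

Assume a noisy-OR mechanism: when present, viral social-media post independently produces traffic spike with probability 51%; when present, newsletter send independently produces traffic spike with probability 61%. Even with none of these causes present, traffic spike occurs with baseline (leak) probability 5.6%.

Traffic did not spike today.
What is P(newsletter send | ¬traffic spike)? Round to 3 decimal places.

Under noisy-OR, P(traffic spike | causes) = 1 − (1−0.056)·∏(1−qᵢ) over the active causes.
Enumerate the 4 (viral social-media post, newsletter send) configurations and weight by the priors:
  P(¬traffic spike) = 0.944·0.947·0.858 + 0.36816·0.947·0.142 + 0.46256·0.053·0.858 + 0.180398·0.053·0.142
        = 0.767025 + 0.049508 + 0.021034 + 0.001358 = 0.838925
The terms with newsletter send present sum to 0.050866, so
  P(newsletter send | ¬traffic spike) = 0.050866 / 0.838925 ≈ 0.061

P(newsletter send | ¬traffic spike) ≈ 0.061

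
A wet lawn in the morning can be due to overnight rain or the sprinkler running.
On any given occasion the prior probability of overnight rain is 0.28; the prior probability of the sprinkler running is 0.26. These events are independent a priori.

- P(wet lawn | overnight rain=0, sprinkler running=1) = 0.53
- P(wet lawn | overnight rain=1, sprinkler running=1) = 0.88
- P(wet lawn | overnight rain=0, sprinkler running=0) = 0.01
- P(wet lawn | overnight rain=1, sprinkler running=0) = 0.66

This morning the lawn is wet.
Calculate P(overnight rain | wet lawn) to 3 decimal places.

Numerator (weight on configurations with overnight rain): 0.136752 + 0.064064 = 0.200816
The normalizing constant is 0.01×0.72×0.74 + 0.53×0.72×0.26 + 0.66×0.28×0.74 + 0.88×0.28×0.26 = 0.305360
Posterior = 0.200816 / 0.305360 ≈ 0.658

P(overnight rain | wet lawn) ≈ 0.658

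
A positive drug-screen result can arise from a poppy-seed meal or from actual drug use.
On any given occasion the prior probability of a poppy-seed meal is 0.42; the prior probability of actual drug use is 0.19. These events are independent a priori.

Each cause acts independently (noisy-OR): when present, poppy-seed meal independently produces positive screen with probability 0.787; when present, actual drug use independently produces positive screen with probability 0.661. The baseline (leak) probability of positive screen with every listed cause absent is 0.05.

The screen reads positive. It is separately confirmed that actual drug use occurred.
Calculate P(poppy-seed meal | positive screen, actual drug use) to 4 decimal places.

P(poppy-seed meal | positive screen, actual drug use) ≈ 0.4987

Under noisy-OR, P(positive screen | causes) = 1 − (1−0.05)·∏(1−qᵢ) over the active causes.
Weight on poppy-seed meal=true, given the evidence: 0.931403*0.42 = 0.391189
Normalizer over all consistent configurations: 0.67795*0.58 + 0.931403*0.42 = 0.784400
Posterior = 0.391189 / 0.784400 ≈ 0.4987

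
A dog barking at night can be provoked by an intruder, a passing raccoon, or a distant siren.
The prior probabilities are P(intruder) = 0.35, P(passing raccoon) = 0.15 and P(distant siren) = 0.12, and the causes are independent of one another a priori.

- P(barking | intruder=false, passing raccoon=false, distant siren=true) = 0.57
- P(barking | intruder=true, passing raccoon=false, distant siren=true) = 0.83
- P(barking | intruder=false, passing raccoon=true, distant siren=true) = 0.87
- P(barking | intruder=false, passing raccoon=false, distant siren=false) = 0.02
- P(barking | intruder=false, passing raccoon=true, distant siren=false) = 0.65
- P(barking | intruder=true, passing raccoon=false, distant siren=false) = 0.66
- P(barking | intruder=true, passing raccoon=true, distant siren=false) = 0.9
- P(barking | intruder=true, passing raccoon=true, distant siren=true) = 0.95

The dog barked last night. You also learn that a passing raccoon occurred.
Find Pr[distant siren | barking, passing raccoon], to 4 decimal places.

Pr[distant siren | barking, passing raccoon] ≈ 0.1424

Sum P(barking|·) weighted by the priors over the 4 (intruder, distant siren) configurations:
  P(barking | passing raccoon) = 0.65*0.65*0.88 + 0.87*0.65*0.12 + 0.9*0.35*0.88 + 0.95*0.35*0.12
        = 0.371800 + 0.067860 + 0.277200 + 0.039900 = 0.756760
Configurations with distant siren contribute 0.107760, so
  P(distant siren | barking, passing raccoon) = 0.107760 / 0.756760 ≈ 0.1424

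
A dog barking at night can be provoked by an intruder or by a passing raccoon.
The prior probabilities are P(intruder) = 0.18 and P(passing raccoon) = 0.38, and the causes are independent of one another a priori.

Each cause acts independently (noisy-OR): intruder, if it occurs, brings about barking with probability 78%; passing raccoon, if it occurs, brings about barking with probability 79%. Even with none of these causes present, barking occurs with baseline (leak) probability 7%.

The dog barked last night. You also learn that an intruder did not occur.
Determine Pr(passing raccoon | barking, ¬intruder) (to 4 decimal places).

Under noisy-OR, P(barking | causes) = 1 − (1−0.07)·∏(1−qᵢ) over the active causes.
Weight on passing raccoon=true, given the evidence: 0.8047·0.38 = 0.305786
Normalizer over all consistent configurations: 0.07·0.62 + 0.8047·0.38 = 0.349186
Posterior = 0.305786 / 0.349186 ≈ 0.8757

Pr(passing raccoon | barking, ¬intruder) ≈ 0.8757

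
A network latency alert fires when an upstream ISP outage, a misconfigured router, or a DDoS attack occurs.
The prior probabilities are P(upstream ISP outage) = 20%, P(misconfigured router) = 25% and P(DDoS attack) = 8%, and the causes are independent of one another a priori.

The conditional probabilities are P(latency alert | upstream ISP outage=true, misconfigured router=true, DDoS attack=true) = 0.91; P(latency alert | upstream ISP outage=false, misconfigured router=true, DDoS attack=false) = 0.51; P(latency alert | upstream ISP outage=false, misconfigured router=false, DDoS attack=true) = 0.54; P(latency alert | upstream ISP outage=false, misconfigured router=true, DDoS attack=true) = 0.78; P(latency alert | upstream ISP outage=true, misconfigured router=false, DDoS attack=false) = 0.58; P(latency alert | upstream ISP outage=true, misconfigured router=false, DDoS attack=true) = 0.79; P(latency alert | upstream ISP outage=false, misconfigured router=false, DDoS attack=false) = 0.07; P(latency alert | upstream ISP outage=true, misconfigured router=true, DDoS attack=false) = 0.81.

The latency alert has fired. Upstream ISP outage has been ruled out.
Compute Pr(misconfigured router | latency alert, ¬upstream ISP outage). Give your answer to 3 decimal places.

Pr(misconfigured router | latency alert, ¬upstream ISP outage) ≈ 0.622

Sum P(latency alert|·) weighted by the priors over the 4 (misconfigured router, DDoS attack) configurations:
  P(latency alert | ¬upstream ISP outage) = 0.07×0.75×0.92 + 0.54×0.75×0.08 + 0.51×0.25×0.92 + 0.78×0.25×0.08
        = 0.048300 + 0.032400 + 0.117300 + 0.015600 = 0.213600
Keeping only the misconfigured router-present terms gives 0.132900, so
  P(misconfigured router | latency alert, ¬upstream ISP outage) = 0.132900 / 0.213600 ≈ 0.622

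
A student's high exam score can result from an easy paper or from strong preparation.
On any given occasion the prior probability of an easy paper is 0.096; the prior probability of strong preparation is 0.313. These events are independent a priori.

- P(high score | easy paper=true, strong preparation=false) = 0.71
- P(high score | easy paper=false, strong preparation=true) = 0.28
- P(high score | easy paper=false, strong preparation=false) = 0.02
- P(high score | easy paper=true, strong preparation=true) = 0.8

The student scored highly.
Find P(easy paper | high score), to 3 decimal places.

P(high score) = 0.02·0.904·0.687 + 0.28·0.904·0.313 + 0.71·0.096·0.687 + 0.8·0.096·0.313 = 0.012421 + 0.079227 + 0.046826 + 0.024038 = 0.162512
Of this, 0.070864 comes from 0.046826 + 0.024038 (the easy paper=true cases).
Hence the posterior is 0.070864/0.162512 ≈ 0.436.

P(easy paper | high score) ≈ 0.436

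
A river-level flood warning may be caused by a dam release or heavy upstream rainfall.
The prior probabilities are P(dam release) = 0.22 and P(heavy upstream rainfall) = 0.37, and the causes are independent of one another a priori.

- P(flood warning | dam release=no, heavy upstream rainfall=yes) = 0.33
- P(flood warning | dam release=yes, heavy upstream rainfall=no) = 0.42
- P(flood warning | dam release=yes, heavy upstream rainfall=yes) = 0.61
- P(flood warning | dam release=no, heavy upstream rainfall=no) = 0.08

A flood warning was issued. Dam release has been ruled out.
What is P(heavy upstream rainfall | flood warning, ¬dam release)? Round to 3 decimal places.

P(flood warning | ¬dam release) = 0.08×0.63 + 0.33×0.37 = 0.050400 + 0.122100 = 0.172500
Of this, 0.122100 comes from 0.33×0.37 (the heavy upstream rainfall=true cases).
P(heavy upstream rainfall | flood warning, ¬dam release) = 0.122100 / 0.172500 ≈ 0.708

P(heavy upstream rainfall | flood warning, ¬dam release) ≈ 0.708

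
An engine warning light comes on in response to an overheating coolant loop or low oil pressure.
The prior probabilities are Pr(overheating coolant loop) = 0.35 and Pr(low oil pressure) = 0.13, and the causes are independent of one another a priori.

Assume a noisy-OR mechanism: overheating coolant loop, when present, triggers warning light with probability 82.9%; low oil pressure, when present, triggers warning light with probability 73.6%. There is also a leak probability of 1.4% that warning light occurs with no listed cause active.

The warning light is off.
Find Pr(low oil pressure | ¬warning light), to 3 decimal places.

Under noisy-OR, P(warning light | causes) = 1 − (1−0.014)·∏(1−qᵢ) over the active causes.
P(¬warning light) = 0.986·0.65·0.87 + 0.260304·0.65·0.13 + 0.168606·0.35·0.87 + 0.044512·0.35·0.13 = 0.557583 + 0.021996 + 0.051341 + 0.002025 = 0.632945
The low oil pressure-present share is 0.021996 + 0.002025 = 0.024021.
Hence the posterior is 0.024021/0.632945 ≈ 0.038.

Pr(low oil pressure | ¬warning light) ≈ 0.038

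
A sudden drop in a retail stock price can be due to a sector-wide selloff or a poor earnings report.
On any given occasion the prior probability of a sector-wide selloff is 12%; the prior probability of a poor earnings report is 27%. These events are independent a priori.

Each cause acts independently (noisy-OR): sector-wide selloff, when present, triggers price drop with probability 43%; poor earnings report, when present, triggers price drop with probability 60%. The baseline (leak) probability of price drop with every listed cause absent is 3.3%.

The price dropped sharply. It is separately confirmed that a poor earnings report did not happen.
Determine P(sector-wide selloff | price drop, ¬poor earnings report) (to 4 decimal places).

Under noisy-OR, P(price drop | causes) = 1 − (1−0.033)·∏(1−qᵢ) over the active causes.
Enumerate both values of sector-wide selloff and weight by the priors:
  P(price drop | ¬poor earnings report) = 0.033×0.88 + 0.44881×0.12
        = 0.029040 + 0.053857 = 0.082897
Configurations with sector-wide selloff contribute 0.053857, so
  P(sector-wide selloff | price drop, ¬poor earnings report) = 0.053857 / 0.082897 ≈ 0.6497

P(sector-wide selloff | price drop, ¬poor earnings report) ≈ 0.6497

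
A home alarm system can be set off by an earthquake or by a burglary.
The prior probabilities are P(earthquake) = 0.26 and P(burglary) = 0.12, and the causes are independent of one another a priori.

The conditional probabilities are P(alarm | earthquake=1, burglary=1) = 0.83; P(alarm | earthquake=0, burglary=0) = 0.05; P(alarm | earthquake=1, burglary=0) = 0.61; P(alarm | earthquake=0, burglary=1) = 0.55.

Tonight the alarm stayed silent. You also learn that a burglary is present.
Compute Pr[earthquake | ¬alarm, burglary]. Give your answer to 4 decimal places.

By total probability over both values of earthquake:
  P(¬alarm | burglary) = 0.45·0.74 + 0.17·0.26
        = 0.333000 + 0.044200 = 0.377200
Keeping only the earthquake-present terms gives 0.044200, so
  P(earthquake | ¬alarm, burglary) = 0.044200 / 0.377200 ≈ 0.1172

Pr[earthquake | ¬alarm, burglary] ≈ 0.1172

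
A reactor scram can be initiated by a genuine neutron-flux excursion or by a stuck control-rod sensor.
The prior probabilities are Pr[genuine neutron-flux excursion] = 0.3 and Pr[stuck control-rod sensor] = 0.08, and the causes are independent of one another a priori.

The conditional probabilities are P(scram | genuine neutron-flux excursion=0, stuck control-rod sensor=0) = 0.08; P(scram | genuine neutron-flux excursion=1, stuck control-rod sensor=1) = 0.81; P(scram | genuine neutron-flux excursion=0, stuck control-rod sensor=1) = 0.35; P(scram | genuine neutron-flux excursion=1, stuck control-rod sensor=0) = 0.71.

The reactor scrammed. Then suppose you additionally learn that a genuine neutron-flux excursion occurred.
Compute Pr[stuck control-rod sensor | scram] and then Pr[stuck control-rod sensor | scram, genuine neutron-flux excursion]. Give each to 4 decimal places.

P(scram) = 0.08*0.7*0.92 + 0.35*0.7*0.08 + 0.71*0.3*0.92 + 0.81*0.3*0.08 = 0.051520 + 0.019600 + 0.195960 + 0.019440 = 0.286520
The stuck control-rod sensor-present share is 0.019600 + 0.019440 = 0.039040.
Hence the posterior is 0.039040/0.286520 ≈ 0.1363.

With the extra evidence:
By total probability over both values of stuck control-rod sensor:
  P(scram | genuine neutron-flux excursion) = 0.71*0.92 + 0.81*0.08
        = 0.653200 + 0.064800 = 0.718000
Keeping only the stuck control-rod sensor-present terms gives 0.064800, so
  P(stuck control-rod sensor | scram, genuine neutron-flux excursion) = 0.064800 / 0.718000 ≈ 0.0903

Pr[stuck control-rod sensor | scram] ≈ 0.1363; Pr[stuck control-rod sensor | scram, genuine neutron-flux excursion] ≈ 0.0903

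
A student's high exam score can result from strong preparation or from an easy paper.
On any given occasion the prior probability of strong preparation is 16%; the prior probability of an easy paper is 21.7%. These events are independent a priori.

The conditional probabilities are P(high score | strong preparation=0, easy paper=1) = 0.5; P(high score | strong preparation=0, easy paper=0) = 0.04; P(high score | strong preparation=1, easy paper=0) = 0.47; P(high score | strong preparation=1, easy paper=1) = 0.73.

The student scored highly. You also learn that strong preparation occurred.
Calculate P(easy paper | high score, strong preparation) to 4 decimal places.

P(easy paper | high score, strong preparation) ≈ 0.3009

By total probability over both values of easy paper:
  P(high score | strong preparation) = 0.47×0.783 + 0.73×0.217
        = 0.368010 + 0.158410 = 0.526420
Keeping only the easy paper-present terms gives 0.158410, so
  P(easy paper | high score, strong preparation) = 0.158410 / 0.526420 ≈ 0.3009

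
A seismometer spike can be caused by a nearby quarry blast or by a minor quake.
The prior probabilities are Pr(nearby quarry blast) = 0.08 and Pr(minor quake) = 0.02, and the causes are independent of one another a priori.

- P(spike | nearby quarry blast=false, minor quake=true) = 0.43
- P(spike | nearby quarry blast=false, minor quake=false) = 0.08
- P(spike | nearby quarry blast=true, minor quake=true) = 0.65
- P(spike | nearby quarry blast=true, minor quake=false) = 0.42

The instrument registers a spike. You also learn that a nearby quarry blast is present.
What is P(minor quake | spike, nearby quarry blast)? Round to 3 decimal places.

Sum P(spike|·) weighted by the priors over both values of minor quake:
  P(spike | nearby quarry blast) = 0.42·0.98 + 0.65·0.02
        = 0.411600 + 0.013000 = 0.424600
The terms with minor quake present sum to 0.013000, so
  P(minor quake | spike, nearby quarry blast) = 0.013000 / 0.424600 ≈ 0.031

P(minor quake | spike, nearby quarry blast) ≈ 0.031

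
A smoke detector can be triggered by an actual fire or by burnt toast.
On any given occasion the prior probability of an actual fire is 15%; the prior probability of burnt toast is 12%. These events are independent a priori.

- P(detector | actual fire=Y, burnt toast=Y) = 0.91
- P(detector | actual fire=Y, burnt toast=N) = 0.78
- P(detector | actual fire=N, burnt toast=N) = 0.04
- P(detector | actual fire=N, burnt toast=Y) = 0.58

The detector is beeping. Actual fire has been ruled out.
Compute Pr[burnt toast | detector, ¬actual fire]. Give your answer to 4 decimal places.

Pr[burnt toast | detector, ¬actual fire] ≈ 0.6641

Weight on burnt toast=true, given the evidence: 0.58×0.12 = 0.069600
Denominator P(detector | ¬actual fire): 0.04×0.88 + 0.58×0.12 = 0.104800
Posterior = 0.069600 / 0.104800 ≈ 0.6641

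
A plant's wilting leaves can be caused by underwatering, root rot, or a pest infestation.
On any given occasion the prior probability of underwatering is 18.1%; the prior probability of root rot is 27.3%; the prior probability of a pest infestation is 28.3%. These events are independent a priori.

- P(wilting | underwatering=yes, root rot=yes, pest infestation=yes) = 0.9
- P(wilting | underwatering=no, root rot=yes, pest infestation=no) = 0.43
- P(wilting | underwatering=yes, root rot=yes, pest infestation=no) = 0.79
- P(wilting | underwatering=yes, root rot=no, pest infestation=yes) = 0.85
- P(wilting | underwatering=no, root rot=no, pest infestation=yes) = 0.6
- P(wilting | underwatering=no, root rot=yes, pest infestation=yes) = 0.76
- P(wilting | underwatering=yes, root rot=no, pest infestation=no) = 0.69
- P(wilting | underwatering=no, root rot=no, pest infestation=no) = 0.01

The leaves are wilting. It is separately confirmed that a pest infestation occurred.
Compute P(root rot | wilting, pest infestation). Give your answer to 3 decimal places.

Sum P(wilting|·) weighted by the priors over the 4 (underwatering, root rot) configurations:
  P(wilting | pest infestation) = 0.6*0.819*0.727 + 0.76*0.819*0.273 + 0.85*0.181*0.727 + 0.9*0.181*0.273
        = 0.357248 + 0.169926 + 0.111849 + 0.044472 = 0.683495
Configurations with root rot contribute 0.214398, so
  P(root rot | wilting, pest infestation) = 0.214398 / 0.683495 ≈ 0.314

P(root rot | wilting, pest infestation) ≈ 0.314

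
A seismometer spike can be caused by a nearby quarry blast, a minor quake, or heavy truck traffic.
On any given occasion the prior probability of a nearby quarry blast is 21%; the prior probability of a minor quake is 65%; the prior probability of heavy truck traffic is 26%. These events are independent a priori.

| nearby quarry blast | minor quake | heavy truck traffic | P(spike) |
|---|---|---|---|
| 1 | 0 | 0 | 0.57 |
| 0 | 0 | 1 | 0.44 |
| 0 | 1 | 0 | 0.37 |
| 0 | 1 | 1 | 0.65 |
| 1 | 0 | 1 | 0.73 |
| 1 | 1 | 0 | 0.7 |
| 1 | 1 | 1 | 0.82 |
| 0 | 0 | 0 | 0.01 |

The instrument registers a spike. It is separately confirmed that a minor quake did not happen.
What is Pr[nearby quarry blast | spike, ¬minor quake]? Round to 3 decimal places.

Weight on nearby quarry blast=true, given the evidence: 0.088578 + 0.039858 = 0.128436
Normalizer over all consistent configurations: 0.01*0.79*0.74 + 0.44*0.79*0.26 + 0.57*0.21*0.74 + 0.73*0.21*0.26 = 0.224658
Posterior = 0.128436 / 0.224658 ≈ 0.572

Pr[nearby quarry blast | spike, ¬minor quake] ≈ 0.572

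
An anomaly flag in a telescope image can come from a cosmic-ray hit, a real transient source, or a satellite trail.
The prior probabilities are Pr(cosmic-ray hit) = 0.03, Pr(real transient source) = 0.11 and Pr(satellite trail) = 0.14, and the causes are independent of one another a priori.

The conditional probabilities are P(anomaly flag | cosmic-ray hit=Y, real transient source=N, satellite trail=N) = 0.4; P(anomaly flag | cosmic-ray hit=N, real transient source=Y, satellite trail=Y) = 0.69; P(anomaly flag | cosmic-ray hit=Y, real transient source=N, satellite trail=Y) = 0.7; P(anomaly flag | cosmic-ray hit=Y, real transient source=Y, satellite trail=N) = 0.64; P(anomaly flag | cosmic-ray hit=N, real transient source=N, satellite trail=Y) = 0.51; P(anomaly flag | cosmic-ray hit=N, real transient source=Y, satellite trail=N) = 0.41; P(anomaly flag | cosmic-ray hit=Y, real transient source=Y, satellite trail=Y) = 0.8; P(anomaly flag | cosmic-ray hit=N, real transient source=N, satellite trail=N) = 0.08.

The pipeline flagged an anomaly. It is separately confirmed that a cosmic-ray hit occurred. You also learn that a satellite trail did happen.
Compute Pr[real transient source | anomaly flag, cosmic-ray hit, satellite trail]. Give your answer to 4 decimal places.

Weight on real transient source=true, given the evidence: 0.8×0.11 = 0.088000
Denominator P(anomaly flag | cosmic-ray hit, satellite trail): 0.7×0.89 + 0.8×0.11 = 0.711000
P(real transient source | anomaly flag, cosmic-ray hit, satellite trail) = 0.088000/0.711000 ≈ 0.1238

Pr[real transient source | anomaly flag, cosmic-ray hit, satellite trail] ≈ 0.1238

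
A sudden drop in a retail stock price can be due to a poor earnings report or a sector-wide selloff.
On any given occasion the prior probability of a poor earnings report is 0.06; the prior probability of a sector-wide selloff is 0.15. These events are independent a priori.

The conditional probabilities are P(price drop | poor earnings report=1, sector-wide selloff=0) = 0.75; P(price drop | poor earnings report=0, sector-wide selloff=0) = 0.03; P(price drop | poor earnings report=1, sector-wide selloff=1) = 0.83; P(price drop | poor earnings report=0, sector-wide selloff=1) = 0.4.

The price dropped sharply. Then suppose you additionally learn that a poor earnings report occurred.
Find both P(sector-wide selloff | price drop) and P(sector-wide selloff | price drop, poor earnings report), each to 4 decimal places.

P(sector-wide selloff | price drop) ≈ 0.5065; P(sector-wide selloff | price drop, poor earnings report) ≈ 0.1634

Weight on sector-wide selloff=true, given the evidence: 0.056400 + 0.007470 = 0.063870
Normalizer over all consistent configurations: 0.03·0.94·0.85 + 0.4·0.94·0.15 + 0.75·0.06·0.85 + 0.83·0.06·0.15 = 0.126090
Posterior = 0.063870 / 0.126090 ≈ 0.5065

Now condition on the additional information:
P(price drop | poor earnings report) = 0.75*0.85 + 0.83*0.15 = 0.637500 + 0.124500 = 0.762000
Of this, 0.124500 comes from 0.83*0.15 (the sector-wide selloff=true cases).
Hence the posterior is 0.124500/0.762000 ≈ 0.1634.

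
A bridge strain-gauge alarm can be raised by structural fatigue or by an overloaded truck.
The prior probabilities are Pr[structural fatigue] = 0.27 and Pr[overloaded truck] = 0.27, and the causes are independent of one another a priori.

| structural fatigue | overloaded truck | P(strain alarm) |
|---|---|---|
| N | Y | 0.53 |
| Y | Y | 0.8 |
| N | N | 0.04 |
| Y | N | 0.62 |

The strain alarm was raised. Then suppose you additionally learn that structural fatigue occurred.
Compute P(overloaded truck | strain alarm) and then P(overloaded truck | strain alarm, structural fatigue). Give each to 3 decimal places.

P(overloaded truck | strain alarm) ≈ 0.531; P(overloaded truck | strain alarm, structural fatigue) ≈ 0.323

Sum P(strain alarm|·) weighted by the priors over the 4 (structural fatigue, overloaded truck) configurations:
  P(strain alarm) = 0.04*0.73*0.73 + 0.53*0.73*0.27 + 0.62*0.27*0.73 + 0.8*0.27*0.27
        = 0.021316 + 0.104463 + 0.122202 + 0.058320 = 0.306301
Keeping only the overloaded truck-present terms gives 0.162783, so
  P(overloaded truck | strain alarm) = 0.162783 / 0.306301 ≈ 0.531

With the extra evidence:
Weight on overloaded truck=true, given the evidence: 0.8·0.27 = 0.216000
Normalizer over all consistent configurations: 0.62·0.73 + 0.8·0.27 = 0.668600
P(overloaded truck | strain alarm, structural fatigue) = 0.216000/0.668600 ≈ 0.323
This is intercausal reasoning (explaining away): once structural fatigue accounts for the strain alarm, overloaded truck becomes less likely.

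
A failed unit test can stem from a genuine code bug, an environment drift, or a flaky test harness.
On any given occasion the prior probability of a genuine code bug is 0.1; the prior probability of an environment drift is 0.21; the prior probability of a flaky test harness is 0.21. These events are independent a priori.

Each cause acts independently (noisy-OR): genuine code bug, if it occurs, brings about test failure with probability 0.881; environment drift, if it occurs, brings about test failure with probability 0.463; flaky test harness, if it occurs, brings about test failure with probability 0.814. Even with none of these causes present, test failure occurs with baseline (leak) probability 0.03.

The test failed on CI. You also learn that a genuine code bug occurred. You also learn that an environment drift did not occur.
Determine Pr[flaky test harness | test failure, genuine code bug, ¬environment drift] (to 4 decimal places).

Under noisy-OR, P(test failure | causes) = 1 − (1−0.03)·∏(1−qᵢ) over the active causes.
Numerator (weight on configurations with flaky test harness): 0.97853*0.21 = 0.205491
Normalizer over all consistent configurations: 0.88457*0.79 + 0.97853*0.21 = 0.904301
P(flaky test harness | test failure, genuine code bug, ¬environment drift) = 0.205491/0.904301 ≈ 0.2272

Pr[flaky test harness | test failure, genuine code bug, ¬environment drift] ≈ 0.2272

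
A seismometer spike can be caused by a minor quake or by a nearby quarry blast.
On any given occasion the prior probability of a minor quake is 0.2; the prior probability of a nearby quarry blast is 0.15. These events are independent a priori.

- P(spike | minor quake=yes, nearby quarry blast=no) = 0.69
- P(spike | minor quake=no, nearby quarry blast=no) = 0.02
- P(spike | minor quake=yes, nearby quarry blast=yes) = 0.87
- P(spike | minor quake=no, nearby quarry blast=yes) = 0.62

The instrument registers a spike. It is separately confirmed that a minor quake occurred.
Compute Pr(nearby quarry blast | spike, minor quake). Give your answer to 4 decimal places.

For the numerator, keep only nearby quarry blast=true terms: 0.87×0.15 = 0.130500
Normalizer over all consistent configurations: 0.69×0.85 + 0.87×0.15 = 0.717000
P(nearby quarry blast | spike, minor quake) = 0.130500/0.717000 ≈ 0.1820

Pr(nearby quarry blast | spike, minor quake) ≈ 0.1820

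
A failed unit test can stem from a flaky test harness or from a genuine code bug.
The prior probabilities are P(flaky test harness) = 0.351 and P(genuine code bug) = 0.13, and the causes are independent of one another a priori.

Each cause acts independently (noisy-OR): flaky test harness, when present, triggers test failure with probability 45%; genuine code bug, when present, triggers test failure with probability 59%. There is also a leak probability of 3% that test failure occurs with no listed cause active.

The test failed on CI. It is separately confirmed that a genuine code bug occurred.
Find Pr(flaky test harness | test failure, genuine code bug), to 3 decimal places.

Under noisy-OR, P(test failure | causes) = 1 − (1−0.03)·∏(1−qᵢ) over the active causes.
P(test failure | genuine code bug) = 0.6023·0.649 + 0.781265·0.351 = 0.390893 + 0.274224 = 0.665117
The flaky test harness-present share is 0.781265·0.351 = 0.274224.
P(flaky test harness | test failure, genuine code bug) = 0.274224 / 0.665117 ≈ 0.412

Pr(flaky test harness | test failure, genuine code bug) ≈ 0.412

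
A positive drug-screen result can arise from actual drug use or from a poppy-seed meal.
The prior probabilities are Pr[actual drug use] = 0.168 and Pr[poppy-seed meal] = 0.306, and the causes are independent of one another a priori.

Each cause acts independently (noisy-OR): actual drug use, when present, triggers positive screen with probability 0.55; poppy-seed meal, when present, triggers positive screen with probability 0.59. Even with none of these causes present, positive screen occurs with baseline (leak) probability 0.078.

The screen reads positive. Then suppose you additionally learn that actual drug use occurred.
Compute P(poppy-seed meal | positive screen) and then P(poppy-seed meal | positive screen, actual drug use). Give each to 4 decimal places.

Under noisy-OR, P(positive screen | causes) = 1 − (1−0.078)·∏(1−qᵢ) over the active causes.
P(positive screen) = 0.078*0.832*0.694 + 0.62198*0.832*0.306 + 0.5851*0.168*0.694 + 0.829891*0.168*0.306 = 0.045038 + 0.158351 + 0.068218 + 0.042663 = 0.314270
The poppy-seed meal-present share is 0.158351 + 0.042663 = 0.201014.
So P(poppy-seed meal | positive screen) = 0.201014/0.314270 ≈ 0.6396.

Now also conditioning on actual drug use=true:
Numerator (weight on configurations with poppy-seed meal): 0.829891*0.306 = 0.253947
Normalizer over all consistent configurations: 0.5851*0.694 + 0.829891*0.306 = 0.660006
Posterior = 0.253947 / 0.660006 ≈ 0.3848
The drop from 0.6396 to 0.3848 is the explaining-away (discounting) effect.

P(poppy-seed meal | positive screen) ≈ 0.6396; P(poppy-seed meal | positive screen, actual drug use) ≈ 0.3848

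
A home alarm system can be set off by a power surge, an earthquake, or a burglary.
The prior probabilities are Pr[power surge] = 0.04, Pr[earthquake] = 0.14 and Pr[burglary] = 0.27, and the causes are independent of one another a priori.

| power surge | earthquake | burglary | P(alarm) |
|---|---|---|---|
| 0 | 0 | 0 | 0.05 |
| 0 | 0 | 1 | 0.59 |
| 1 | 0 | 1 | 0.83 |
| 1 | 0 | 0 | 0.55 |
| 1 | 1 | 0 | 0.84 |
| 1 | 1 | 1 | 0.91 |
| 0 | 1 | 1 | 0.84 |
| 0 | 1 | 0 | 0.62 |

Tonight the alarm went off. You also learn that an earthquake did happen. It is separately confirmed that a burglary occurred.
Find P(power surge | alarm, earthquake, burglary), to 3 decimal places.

Sum P(alarm|·) weighted by the priors over both values of power surge:
  P(alarm | earthquake, burglary) = 0.84·0.96 + 0.91·0.04
        = 0.806400 + 0.036400 = 0.842800
Configurations with power surge contribute 0.036400, so
  P(power surge | alarm, earthquake, burglary) = 0.036400 / 0.842800 ≈ 0.043

P(power surge | alarm, earthquake, burglary) ≈ 0.043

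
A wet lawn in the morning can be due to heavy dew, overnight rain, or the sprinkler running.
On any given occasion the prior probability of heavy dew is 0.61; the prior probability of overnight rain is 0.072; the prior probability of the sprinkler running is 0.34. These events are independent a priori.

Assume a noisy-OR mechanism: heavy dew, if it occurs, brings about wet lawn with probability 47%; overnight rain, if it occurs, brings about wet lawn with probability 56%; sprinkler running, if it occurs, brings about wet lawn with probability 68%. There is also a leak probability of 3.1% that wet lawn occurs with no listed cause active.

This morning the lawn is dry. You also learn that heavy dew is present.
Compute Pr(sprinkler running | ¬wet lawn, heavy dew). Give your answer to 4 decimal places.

Pr(sprinkler running | ¬wet lawn, heavy dew) ≈ 0.1415

Under noisy-OR, P(wet lawn | causes) = 1 − (1−0.031)·∏(1−qᵢ) over the active causes.
P(¬wet lawn | heavy dew) = 0.51357·0.928·0.66 + 0.164342·0.928·0.34 + 0.225971·0.072·0.66 + 0.072311·0.072·0.34 = 0.314551 + 0.051853 + 0.010738 + 0.001770 = 0.378912
The sprinkler running-present share is 0.051853 + 0.001770 = 0.053623.
Hence the posterior is 0.053623/0.378912 ≈ 0.1415.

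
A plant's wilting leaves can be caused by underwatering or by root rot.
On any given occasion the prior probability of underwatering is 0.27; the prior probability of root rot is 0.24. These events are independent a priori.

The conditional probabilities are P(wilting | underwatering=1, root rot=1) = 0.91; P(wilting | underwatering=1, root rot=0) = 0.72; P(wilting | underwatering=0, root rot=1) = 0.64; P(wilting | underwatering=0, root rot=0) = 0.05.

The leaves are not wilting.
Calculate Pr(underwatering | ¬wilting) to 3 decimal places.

Pr(underwatering | ¬wilting) ≈ 0.097

P(¬wilting) = 0.95*0.73*0.76 + 0.36*0.73*0.24 + 0.28*0.27*0.76 + 0.09*0.27*0.24 = 0.527060 + 0.063072 + 0.057456 + 0.005832 = 0.653420
Restricting to configurations with underwatering present: 0.057456 + 0.005832 = 0.063288.
Hence the posterior is 0.063288/0.653420 ≈ 0.097.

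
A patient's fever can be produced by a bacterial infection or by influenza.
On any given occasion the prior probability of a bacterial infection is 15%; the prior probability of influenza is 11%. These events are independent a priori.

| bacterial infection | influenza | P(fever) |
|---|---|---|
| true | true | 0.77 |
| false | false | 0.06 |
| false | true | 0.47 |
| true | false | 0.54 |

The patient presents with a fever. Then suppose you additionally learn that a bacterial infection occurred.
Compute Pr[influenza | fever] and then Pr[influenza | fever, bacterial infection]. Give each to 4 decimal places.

Pr[influenza | fever] ≈ 0.3253; Pr[influenza | fever, bacterial infection] ≈ 0.1498

P(fever) = 0.06×0.85×0.89 + 0.47×0.85×0.11 + 0.54×0.15×0.89 + 0.77×0.15×0.11 = 0.045390 + 0.043945 + 0.072090 + 0.012705 = 0.174130
The influenza-present share is 0.043945 + 0.012705 = 0.056650.
P(influenza | fever) = 0.056650 / 0.174130 ≈ 0.3253

Now condition on the additional information:
Enumerate both values of influenza and weight by the priors:
  P(fever | bacterial infection) = 0.54*0.89 + 0.77*0.11
        = 0.480600 + 0.084700 = 0.565300
The terms with influenza present sum to 0.084700, so
  P(influenza | fever, bacterial infection) = 0.084700 / 0.565300 ≈ 0.1498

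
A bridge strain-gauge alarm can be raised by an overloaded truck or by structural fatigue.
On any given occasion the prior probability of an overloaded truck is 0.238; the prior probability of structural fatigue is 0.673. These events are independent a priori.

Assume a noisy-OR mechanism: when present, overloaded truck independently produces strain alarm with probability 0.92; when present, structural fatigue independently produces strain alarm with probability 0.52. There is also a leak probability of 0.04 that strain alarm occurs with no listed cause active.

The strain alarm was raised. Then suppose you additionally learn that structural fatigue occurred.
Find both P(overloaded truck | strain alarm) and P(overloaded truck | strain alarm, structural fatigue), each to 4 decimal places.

Under noisy-OR, P(strain alarm | causes) = 1 − (1−0.04)·∏(1−qᵢ) over the active causes.
For the numerator, keep only overloaded truck=true terms: 0.071849 + 0.154269 = 0.226118
Denominator P(strain alarm): 0.04·0.762·0.327 + 0.5392·0.762·0.673 + 0.9232·0.238·0.327 + 0.963136·0.238·0.673 = 0.512601
Posterior = 0.226118 / 0.512601 ≈ 0.4411

Now also conditioning on structural fatigue=true:
Numerator (weight on configurations with overloaded truck): 0.963136*0.238 = 0.229226
Normalizer over all consistent configurations: 0.5392*0.762 + 0.963136*0.238 = 0.640096
P(overloaded truck | strain alarm, structural fatigue) = 0.229226/0.640096 ≈ 0.3581

P(overloaded truck | strain alarm) ≈ 0.4411; P(overloaded truck | strain alarm, structural fatigue) ≈ 0.3581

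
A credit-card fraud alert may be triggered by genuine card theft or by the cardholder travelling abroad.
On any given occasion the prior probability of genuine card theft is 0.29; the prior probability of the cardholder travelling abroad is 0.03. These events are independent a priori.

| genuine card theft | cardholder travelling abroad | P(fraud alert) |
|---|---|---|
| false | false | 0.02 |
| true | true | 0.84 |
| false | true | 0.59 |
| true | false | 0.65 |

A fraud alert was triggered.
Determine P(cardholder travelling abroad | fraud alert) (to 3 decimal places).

P(cardholder travelling abroad | fraud alert) ≈ 0.092

For the numerator, keep only cardholder travelling abroad=true terms: 0.012567 + 0.007308 = 0.019875
Denominator P(fraud alert): 0.02×0.71×0.97 + 0.59×0.71×0.03 + 0.65×0.29×0.97 + 0.84×0.29×0.03 = 0.216494
Posterior = 0.019875 / 0.216494 ≈ 0.092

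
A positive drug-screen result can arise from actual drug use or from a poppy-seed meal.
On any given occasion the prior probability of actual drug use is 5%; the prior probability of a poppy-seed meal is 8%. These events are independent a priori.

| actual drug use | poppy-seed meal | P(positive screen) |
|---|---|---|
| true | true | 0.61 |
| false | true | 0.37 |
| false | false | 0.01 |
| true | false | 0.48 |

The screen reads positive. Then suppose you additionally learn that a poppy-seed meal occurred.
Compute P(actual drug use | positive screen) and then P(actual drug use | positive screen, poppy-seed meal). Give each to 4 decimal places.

Weight on actual drug use=true, given the evidence: 0.022080 + 0.002440 = 0.024520
The normalizing constant is 0.01*0.95*0.92 + 0.37*0.95*0.08 + 0.48*0.05*0.92 + 0.61*0.05*0.08 = 0.061380
Posterior = 0.024520 / 0.061380 ≈ 0.3995

Now condition on the additional information:
Sum P(positive screen|·) weighted by the priors over both values of actual drug use:
  P(positive screen | poppy-seed meal) = 0.37*0.95 + 0.61*0.05
        = 0.351500 + 0.030500 = 0.382000
Keeping only the actual drug use-present terms gives 0.030500, so
  P(actual drug use | positive screen, poppy-seed meal) = 0.030500 / 0.382000 ≈ 0.0798
— poppy-seed meal explains away the evidence for actual drug use.

P(actual drug use | positive screen) ≈ 0.3995; P(actual drug use | positive screen, poppy-seed meal) ≈ 0.0798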